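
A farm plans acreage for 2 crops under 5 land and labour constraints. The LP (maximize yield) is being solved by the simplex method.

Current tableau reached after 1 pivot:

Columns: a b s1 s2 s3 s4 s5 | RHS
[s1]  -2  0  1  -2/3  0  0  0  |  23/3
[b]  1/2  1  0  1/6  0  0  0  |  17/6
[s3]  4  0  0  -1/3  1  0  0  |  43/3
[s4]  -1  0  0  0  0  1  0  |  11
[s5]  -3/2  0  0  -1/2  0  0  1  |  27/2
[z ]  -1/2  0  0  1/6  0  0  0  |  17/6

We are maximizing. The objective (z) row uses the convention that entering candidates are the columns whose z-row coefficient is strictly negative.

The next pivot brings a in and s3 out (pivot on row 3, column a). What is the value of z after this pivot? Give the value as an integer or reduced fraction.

37/8

Minimum ratio for a: (43/3)/4 = 43/12.
z changes by −(z-row coeff of a)·ratio = −(-1/2)·(43/12) = 43/24.
New z = 17/6 + (43/24) = 37/8.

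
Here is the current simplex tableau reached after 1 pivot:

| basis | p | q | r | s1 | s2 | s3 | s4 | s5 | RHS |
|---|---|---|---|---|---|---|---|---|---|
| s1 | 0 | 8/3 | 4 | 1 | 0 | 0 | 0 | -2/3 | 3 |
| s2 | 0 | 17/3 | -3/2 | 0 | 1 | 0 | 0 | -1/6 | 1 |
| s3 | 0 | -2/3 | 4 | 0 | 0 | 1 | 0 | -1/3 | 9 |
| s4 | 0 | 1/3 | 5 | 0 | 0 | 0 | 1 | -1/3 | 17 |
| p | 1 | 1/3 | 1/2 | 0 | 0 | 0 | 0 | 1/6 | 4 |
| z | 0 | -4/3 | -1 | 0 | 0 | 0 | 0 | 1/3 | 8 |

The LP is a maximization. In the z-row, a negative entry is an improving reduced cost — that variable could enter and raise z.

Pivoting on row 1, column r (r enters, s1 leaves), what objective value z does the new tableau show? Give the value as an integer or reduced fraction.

Minimum ratio for r: 3/4 = 3/4.
z changes by −(z-row coeff of r)·ratio = −(-1)·(3/4) = 3/4.
New z = 8 + (3/4) = 35/4.

35/4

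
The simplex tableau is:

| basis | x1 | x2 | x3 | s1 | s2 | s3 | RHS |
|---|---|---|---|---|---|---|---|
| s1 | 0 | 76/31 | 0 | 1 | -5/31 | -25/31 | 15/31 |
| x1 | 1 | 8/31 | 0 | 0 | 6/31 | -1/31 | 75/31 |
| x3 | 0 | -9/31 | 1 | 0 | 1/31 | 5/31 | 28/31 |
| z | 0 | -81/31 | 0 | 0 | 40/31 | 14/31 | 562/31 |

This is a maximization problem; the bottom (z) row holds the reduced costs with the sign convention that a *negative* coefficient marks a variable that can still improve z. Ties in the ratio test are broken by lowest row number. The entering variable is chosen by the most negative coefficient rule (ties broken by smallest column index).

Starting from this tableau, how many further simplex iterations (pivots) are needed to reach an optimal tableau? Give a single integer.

pivot: x2 in, s1 out → z = 1417/76
pivot: s3 in, x3 out → z = 123/5
No improving column remains; optimal.

2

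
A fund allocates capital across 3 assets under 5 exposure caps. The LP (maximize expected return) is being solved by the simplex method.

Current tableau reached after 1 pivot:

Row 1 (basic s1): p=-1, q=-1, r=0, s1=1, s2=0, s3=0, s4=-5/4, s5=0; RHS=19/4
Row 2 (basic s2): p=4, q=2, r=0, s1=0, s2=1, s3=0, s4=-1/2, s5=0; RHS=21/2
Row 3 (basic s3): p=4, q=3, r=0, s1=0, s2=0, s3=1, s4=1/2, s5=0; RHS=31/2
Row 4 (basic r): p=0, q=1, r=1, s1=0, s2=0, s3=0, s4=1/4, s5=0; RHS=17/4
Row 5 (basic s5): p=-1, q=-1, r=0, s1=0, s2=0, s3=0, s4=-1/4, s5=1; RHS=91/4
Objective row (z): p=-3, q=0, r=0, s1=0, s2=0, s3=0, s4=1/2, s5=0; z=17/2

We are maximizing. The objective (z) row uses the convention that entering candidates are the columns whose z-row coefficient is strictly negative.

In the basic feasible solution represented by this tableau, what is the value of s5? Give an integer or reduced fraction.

s5 is basic (row 5); its value is the RHS of that row: 91/4.

91/4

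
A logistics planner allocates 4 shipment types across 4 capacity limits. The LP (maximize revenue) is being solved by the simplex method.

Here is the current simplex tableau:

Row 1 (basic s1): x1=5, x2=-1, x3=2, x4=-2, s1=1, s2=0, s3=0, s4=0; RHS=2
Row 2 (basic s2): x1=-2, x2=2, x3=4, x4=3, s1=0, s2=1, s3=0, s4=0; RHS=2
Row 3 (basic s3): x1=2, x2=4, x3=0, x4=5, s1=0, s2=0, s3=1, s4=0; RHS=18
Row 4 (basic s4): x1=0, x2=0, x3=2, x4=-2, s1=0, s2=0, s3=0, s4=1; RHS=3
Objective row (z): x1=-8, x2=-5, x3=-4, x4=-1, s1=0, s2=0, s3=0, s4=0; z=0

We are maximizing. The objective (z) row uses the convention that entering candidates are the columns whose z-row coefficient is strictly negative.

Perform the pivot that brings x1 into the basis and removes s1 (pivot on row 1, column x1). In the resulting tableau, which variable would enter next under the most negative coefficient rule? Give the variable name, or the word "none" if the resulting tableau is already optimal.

Pivot element 5. New z-row = old z-row − (-8)·(row 1/5).
Updated z-row coefficients: x1: 0, x2: -33/5, x3: -4/5, x4: -21/5, s1: 8/5, s2: 0, s3: 0, s4: 0.
The most negative is -33/5 in column x2, so x2 would enter next.

x2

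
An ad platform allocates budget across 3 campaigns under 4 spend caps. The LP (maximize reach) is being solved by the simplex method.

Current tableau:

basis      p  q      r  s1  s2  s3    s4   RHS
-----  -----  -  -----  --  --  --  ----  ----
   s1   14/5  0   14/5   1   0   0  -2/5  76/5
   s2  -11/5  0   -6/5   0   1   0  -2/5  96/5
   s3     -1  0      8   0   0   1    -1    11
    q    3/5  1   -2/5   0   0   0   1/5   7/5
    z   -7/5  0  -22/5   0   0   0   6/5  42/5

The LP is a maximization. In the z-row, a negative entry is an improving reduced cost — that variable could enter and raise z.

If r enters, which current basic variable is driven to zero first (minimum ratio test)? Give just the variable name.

Ratios: row 1 (s1): (76/5)/(14/5) = 38/7; row 2 (s2): entry -6/5 ≤ 0, skip; row 3 (s3): 11/8 = 11/8; row 4 (q): entry -2/5 ≤ 0, skip.
Minimum ratio 11/8 is in the s3 row, so s3 leaves.

s3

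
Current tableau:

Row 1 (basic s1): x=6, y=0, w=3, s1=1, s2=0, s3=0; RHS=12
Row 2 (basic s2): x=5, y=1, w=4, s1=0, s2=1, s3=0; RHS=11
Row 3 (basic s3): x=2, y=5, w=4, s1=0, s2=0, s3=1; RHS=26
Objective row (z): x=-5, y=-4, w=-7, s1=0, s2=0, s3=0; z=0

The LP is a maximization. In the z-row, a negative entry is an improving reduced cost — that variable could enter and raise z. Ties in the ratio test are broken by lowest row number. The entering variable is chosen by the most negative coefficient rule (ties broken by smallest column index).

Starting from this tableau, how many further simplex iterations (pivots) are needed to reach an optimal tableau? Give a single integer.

pivot: w in, s2 out → z = 77/4
pivot: y in, s3 out → z = 443/16
No improving column remains; optimal.

2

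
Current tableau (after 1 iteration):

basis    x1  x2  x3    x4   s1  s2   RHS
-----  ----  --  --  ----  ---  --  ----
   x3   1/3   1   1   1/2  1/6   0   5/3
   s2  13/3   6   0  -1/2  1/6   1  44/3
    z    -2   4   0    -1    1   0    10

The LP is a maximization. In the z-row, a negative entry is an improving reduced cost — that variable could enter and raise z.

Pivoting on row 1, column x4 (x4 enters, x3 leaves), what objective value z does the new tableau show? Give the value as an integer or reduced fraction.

40/3

Minimum ratio for x4: (5/3)/(1/2) = 10/3.
z changes by −(z-row coeff of x4)·ratio = −(-1)·(10/3) = 10/3.
New z = 10 + (10/3) = 40/3.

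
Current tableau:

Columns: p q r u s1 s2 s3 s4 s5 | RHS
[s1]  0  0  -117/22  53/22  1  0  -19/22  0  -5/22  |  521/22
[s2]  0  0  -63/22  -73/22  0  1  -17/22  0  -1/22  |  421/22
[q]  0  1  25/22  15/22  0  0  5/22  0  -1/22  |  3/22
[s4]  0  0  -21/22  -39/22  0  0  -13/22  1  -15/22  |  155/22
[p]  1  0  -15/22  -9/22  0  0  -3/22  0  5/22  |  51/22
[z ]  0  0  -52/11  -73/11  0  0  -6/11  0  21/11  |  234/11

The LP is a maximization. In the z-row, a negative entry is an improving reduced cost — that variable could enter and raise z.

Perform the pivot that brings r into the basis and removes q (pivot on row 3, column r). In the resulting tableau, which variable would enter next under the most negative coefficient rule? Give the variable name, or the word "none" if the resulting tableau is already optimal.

u

Pivot element 25/22. New z-row = old z-row − (-52/11)·(row 3/(25/22)).
Updated z-row coefficients: p: 0, q: 104/25, r: 0, u: -19/5, s1: 0, s2: 0, s3: 2/5, s4: 0, s5: 43/25.
The most negative is -19/5 in column u, so u would enter next.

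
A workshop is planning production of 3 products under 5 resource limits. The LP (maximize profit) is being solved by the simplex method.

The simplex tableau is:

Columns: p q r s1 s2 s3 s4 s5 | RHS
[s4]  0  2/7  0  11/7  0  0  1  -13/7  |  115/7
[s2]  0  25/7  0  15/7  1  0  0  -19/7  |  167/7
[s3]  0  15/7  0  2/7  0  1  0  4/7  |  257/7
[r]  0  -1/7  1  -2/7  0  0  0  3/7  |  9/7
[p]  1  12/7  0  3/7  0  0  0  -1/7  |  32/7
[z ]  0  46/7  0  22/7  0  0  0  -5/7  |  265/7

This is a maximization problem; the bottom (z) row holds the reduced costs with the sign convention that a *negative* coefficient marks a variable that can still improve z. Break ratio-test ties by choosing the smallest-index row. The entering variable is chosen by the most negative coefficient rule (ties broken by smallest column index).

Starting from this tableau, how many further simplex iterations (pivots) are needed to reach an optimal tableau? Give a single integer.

pivot: s5 in, r out → z = 40
No improving column remains; optimal.

1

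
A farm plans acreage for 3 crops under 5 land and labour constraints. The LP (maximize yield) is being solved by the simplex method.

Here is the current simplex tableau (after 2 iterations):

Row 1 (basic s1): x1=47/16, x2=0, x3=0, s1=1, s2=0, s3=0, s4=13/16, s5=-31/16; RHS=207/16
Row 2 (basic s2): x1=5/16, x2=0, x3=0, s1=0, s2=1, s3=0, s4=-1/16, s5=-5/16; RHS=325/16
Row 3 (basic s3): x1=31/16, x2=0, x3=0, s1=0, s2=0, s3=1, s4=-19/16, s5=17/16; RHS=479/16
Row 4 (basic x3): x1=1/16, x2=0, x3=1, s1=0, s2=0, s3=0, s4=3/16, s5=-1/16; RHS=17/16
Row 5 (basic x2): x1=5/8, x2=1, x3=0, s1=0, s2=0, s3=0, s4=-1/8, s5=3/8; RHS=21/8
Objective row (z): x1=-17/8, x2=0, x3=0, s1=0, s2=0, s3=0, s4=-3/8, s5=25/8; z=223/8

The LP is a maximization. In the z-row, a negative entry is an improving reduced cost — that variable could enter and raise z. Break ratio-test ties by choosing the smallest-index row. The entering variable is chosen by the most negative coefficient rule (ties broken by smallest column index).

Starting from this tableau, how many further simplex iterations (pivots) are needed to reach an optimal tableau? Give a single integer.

pivot: x1 in, x2 out → z = 184/5
pivot: s4 in, s1 out → z = 260/7
No improving column remains; optimal.

2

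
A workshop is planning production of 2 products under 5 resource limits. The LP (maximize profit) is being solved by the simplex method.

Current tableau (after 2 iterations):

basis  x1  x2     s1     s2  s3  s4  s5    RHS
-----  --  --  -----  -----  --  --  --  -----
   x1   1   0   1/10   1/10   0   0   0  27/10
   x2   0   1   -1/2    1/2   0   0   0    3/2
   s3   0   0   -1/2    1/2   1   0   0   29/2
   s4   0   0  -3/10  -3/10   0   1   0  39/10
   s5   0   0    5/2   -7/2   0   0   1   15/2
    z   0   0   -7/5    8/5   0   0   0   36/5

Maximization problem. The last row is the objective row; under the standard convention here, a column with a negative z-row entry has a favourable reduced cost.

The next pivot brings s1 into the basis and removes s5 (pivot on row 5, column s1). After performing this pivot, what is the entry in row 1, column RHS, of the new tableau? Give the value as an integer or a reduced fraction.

12/5

Pivot element is row 5, column s1: 5/2.
Normalize row 5: new (row 5, RHS) = (15/2)/(5/2) = 3.
row 1 ← row 1 − (1/10)·(new row 5): 27/10 − (1/10)·3 = 12/5.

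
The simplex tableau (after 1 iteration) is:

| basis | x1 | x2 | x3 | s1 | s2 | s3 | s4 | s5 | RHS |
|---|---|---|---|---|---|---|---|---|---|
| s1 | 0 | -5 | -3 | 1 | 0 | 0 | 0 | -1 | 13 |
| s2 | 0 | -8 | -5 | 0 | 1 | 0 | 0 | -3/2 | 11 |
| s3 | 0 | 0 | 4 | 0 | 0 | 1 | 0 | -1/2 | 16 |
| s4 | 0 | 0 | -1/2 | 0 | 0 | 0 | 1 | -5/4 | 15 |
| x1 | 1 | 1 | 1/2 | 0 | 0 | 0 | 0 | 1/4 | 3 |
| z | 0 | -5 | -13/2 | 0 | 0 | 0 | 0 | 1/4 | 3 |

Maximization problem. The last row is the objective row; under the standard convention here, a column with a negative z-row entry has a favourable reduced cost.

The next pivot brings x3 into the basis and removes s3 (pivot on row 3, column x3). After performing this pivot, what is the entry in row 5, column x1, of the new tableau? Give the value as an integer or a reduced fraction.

Pivot element is row 3, column x3: 4.
Normalize row 3: new (row 3, x1) = 0/4 = 0.
row 5 ← row 5 − (1/2)·(new row 3): 1 − (1/2)·0 = 1.

1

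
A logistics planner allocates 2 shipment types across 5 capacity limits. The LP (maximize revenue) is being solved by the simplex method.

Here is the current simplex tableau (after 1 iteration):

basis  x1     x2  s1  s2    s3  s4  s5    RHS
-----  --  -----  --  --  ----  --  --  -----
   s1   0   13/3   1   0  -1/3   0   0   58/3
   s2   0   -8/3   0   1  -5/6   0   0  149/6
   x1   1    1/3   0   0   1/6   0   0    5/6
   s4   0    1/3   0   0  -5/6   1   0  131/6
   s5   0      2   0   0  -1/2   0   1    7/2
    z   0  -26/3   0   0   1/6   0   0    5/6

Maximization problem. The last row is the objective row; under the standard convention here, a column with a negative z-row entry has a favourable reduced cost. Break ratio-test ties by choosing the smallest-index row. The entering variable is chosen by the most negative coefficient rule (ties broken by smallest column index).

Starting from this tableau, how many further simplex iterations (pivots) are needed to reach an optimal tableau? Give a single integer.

2

pivot: x2 in, s5 out → z = 16
pivot: s3 in, x1 out → z = 18
No improving column remains; optimal.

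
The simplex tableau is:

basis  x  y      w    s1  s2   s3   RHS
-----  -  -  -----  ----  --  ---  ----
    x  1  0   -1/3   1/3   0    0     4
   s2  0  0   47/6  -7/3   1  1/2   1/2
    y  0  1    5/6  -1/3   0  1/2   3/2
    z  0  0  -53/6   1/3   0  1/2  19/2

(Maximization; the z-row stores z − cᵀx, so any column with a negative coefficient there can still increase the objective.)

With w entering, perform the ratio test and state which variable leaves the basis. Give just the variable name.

Ratios: row 1 (x): entry -1/3 ≤ 0, skip; row 2 (s2): (1/2)/(47/6) = 3/47; row 3 (y): (3/2)/(5/6) = 9/5.
Minimum ratio 3/47 is in the s2 row, so s2 leaves.

s2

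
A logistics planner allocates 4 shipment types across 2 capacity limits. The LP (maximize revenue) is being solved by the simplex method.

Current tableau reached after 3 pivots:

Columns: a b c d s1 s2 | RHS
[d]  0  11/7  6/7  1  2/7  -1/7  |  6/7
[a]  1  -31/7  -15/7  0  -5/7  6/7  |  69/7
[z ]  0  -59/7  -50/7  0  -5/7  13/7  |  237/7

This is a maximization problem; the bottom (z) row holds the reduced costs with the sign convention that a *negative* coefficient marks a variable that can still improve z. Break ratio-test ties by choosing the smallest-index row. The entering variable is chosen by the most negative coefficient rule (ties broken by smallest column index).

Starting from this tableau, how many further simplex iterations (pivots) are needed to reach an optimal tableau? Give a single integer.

pivot: b in, d out → z = 423/11
pivot: c in, b out → z = 41
No improving column remains; optimal.

2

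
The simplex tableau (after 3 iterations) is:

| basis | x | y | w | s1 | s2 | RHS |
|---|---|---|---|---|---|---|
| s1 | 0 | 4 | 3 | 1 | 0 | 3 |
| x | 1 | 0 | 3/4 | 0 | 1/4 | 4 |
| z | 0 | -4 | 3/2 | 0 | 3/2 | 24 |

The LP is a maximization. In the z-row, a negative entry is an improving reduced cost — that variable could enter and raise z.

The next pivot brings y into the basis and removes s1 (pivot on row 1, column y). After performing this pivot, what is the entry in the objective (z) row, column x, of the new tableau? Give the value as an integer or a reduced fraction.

Pivot element is row 1, column y: 4.
Normalize row 1: new (row 1, x) = 0/4 = 0.
z-row ← z-row − (-4)·(new row 1): 0 − (-4)·0 = 0.

0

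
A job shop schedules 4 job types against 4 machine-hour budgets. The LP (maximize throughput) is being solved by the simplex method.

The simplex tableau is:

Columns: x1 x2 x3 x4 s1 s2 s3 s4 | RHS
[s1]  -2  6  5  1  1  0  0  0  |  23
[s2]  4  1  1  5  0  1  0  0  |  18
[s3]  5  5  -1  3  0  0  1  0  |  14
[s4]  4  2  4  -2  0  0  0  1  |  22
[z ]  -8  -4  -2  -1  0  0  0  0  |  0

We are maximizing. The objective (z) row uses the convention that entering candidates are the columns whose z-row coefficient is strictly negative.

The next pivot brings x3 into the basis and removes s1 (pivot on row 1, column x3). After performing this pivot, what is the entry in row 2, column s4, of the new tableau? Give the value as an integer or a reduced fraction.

Pivot element is row 1, column x3: 5.
Normalize row 1: new (row 1, s4) = 0/5 = 0.
row 2 ← row 2 − 1·(new row 1): 0 − 1·0 = 0.

0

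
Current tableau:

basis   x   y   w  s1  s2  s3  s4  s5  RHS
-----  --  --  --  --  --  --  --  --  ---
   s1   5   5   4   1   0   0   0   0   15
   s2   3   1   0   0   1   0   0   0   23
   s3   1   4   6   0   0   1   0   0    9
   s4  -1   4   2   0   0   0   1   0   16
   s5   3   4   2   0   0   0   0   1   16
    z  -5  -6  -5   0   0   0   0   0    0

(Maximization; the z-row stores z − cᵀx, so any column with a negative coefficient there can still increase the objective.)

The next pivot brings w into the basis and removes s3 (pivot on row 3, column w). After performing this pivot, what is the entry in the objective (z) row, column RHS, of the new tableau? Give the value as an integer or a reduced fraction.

Pivot element is row 3, column w: 6.
Normalize row 3: new (row 3, RHS) = 9/6 = 3/2.
z-row ← z-row − (-5)·(new row 3): 0 − (-5)·(3/2) = 15/2.

15/2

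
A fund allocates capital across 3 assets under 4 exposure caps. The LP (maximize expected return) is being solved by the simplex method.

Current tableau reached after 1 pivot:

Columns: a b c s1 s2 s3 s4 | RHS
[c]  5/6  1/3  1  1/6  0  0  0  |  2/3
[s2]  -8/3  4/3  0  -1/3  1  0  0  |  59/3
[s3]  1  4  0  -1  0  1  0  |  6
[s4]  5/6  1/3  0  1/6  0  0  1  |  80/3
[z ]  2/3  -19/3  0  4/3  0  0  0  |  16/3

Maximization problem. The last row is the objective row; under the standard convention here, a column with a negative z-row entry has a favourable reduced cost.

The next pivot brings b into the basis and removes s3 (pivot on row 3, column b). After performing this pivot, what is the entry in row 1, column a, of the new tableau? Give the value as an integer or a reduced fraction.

3/4

Pivot element is row 3, column b: 4.
Normalize row 3: new (row 3, a) = 1/4 = 1/4.
row 1 ← row 1 − (1/3)·(new row 3): 5/6 − (1/3)·(1/4) = 3/4.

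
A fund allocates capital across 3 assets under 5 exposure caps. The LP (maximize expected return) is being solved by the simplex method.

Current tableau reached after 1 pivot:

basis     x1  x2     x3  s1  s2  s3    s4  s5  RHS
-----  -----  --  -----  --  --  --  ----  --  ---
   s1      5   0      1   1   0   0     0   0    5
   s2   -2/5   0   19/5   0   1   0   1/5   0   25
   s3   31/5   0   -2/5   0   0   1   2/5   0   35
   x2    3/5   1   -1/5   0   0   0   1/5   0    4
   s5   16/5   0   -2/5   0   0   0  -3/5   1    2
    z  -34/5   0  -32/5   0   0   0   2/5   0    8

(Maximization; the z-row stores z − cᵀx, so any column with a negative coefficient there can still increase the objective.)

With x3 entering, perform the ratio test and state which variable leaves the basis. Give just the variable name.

Ratios: row 1 (s1): 5/1 = 5; row 2 (s2): 25/(19/5) = 125/19; row 3 (s3): entry -2/5 ≤ 0, skip; row 4 (x2): entry -1/5 ≤ 0, skip; row 5 (s5): entry -2/5 ≤ 0, skip.
Minimum ratio 5 is in the s1 row, so s1 leaves.

s1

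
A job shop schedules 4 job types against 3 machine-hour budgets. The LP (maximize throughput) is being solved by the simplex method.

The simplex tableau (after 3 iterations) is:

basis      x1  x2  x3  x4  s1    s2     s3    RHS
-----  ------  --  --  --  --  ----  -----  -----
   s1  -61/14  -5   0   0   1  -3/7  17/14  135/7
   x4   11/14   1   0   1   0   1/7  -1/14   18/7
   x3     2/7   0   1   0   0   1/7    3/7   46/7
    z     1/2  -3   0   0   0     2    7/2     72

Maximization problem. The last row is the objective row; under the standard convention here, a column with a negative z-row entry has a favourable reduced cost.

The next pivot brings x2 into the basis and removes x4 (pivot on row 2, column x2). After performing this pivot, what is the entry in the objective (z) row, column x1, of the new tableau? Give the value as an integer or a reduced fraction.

20/7

Pivot element is row 2, column x2: 1.
Normalize row 2: new (row 2, x1) = (11/14)/1 = 11/14.
z-row ← z-row − (-3)·(new row 2): 1/2 − (-3)·(11/14) = 20/7.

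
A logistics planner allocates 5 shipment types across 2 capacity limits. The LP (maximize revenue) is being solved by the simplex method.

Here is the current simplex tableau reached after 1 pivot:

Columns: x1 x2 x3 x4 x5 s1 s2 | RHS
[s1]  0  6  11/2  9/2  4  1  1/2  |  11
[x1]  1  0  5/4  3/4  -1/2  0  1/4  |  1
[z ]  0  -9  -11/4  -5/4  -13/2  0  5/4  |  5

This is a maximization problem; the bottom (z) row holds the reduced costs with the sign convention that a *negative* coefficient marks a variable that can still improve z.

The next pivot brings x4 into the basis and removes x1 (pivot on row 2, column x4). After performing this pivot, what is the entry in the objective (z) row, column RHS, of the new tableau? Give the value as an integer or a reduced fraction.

Pivot element is row 2, column x4: 3/4.
Normalize row 2: new (row 2, RHS) = 1/(3/4) = 4/3.
z-row ← z-row − (-5/4)·(new row 2): 5 − (-5/4)·(4/3) = 20/3.

20/3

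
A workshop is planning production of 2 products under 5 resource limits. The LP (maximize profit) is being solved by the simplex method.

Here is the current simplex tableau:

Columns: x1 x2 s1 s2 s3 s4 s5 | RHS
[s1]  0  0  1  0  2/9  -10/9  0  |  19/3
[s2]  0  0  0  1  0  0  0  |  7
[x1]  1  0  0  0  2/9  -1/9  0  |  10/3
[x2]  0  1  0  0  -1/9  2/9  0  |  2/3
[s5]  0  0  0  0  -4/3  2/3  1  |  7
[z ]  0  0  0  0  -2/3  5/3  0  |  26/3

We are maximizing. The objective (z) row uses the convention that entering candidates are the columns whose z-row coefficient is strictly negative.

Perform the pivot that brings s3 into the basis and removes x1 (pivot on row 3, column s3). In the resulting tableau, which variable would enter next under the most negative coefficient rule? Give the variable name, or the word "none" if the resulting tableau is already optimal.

Pivot element 2/9. New z-row = old z-row − (-2/3)·(row 3/(2/9)).
Updated z-row coefficients: x1: 3, x2: 0, s1: 0, s2: 0, s3: 0, s4: 4/3, s5: 0.
No coefficient is strictly negative; the tableau after this pivot is optimal.

none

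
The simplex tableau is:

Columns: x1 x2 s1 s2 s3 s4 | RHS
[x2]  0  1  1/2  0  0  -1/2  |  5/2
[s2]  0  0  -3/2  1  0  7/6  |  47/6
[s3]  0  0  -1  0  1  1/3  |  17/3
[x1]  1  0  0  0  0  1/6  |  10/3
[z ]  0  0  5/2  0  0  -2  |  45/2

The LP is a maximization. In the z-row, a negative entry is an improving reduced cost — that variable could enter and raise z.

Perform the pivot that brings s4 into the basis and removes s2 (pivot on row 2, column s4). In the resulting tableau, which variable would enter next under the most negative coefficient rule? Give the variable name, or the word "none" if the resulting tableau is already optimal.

s1

Pivot element 7/6. New z-row = old z-row − (-2)·(row 2/(7/6)).
Updated z-row coefficients: x1: 0, x2: 0, s1: -1/14, s2: 12/7, s3: 0, s4: 0.
The most negative is -1/14 in column s1, so s1 would enter next.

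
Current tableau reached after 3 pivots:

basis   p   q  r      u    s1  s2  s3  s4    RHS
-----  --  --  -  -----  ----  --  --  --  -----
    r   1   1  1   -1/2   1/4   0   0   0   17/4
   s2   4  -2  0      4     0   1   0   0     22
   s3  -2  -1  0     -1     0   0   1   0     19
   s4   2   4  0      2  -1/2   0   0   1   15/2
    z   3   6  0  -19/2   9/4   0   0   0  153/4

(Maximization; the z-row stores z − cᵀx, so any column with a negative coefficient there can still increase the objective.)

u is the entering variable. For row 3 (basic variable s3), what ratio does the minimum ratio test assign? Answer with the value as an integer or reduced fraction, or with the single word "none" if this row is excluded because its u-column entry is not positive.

none

The u entry in row 3 is -1 ≤ 0, so this row gives no ratio.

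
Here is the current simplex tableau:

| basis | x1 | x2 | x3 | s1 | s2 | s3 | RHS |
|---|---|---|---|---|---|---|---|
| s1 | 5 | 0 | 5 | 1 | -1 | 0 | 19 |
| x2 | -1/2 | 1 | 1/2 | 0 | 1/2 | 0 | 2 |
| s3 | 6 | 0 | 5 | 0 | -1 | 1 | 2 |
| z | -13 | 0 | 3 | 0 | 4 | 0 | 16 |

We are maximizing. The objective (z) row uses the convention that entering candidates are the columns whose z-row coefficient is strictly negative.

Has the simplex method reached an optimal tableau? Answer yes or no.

Column x1 has objective-row coefficient -13, which is negative; an improving pivot exists, so not yet optimal.

no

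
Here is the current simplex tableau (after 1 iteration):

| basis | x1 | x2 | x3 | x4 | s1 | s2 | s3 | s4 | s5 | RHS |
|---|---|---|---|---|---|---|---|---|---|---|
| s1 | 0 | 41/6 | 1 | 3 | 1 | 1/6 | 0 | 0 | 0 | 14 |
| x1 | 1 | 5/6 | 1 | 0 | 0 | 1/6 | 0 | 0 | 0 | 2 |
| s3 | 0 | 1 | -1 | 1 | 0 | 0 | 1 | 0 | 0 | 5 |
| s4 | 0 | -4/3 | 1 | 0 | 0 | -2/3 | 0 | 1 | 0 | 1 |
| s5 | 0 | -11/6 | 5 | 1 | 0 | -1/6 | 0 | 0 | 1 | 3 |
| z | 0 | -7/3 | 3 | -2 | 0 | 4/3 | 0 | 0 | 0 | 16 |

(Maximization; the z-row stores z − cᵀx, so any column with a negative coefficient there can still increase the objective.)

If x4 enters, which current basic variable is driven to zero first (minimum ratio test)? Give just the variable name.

s5

Ratios: row 1 (s1): 14/3 = 14/3; row 2 (x1): entry 0 ≤ 0, skip; row 3 (s3): 5/1 = 5; row 4 (s4): entry 0 ≤ 0, skip; row 5 (s5): 3/1 = 3.
Minimum ratio 3 is in the s5 row, so s5 leaves.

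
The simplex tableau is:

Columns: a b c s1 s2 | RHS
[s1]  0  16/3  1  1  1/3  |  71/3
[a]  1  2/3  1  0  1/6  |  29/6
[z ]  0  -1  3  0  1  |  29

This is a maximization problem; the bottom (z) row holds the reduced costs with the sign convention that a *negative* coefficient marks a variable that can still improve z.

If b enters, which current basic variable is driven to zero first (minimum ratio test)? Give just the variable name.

Ratios: row 1 (s1): (71/3)/(16/3) = 71/16; row 2 (a): (29/6)/(2/3) = 29/4.
Minimum ratio 71/16 is in the s1 row, so s1 leaves.

s1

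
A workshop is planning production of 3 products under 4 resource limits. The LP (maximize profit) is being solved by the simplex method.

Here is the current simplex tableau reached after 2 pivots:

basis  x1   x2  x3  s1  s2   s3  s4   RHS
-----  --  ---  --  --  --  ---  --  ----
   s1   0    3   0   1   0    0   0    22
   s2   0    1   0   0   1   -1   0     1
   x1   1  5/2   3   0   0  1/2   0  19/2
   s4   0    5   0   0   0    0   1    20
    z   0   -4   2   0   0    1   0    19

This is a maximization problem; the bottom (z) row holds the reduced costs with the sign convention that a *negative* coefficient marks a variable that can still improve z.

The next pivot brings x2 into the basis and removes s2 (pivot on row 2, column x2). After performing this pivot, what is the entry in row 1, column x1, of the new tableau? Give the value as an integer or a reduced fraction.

0

Pivot element is row 2, column x2: 1.
Normalize row 2: new (row 2, x1) = 0/1 = 0.
row 1 ← row 1 − 3·(new row 2): 0 − 3·0 = 0.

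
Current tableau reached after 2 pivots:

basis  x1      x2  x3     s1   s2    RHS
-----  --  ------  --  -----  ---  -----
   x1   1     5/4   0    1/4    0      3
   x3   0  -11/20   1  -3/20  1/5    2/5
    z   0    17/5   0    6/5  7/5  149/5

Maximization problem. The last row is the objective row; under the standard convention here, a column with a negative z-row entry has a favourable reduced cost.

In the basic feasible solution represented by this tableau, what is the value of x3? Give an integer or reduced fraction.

2/5

x3 is basic (row 2); its value is the RHS of that row: 2/5.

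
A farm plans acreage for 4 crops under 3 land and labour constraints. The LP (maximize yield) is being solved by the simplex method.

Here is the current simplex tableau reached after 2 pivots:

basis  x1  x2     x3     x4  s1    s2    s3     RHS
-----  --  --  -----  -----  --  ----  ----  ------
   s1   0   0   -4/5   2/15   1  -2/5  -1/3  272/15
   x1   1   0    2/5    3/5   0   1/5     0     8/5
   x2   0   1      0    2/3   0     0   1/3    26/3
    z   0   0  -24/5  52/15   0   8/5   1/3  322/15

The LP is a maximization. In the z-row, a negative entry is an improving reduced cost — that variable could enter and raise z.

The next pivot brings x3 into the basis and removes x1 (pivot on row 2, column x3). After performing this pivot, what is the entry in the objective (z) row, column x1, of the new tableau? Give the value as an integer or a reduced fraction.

12

Pivot element is row 2, column x3: 2/5.
Normalize row 2: new (row 2, x1) = 1/(2/5) = 5/2.
z-row ← z-row − (-24/5)·(new row 2): 0 − (-24/5)·(5/2) = 12.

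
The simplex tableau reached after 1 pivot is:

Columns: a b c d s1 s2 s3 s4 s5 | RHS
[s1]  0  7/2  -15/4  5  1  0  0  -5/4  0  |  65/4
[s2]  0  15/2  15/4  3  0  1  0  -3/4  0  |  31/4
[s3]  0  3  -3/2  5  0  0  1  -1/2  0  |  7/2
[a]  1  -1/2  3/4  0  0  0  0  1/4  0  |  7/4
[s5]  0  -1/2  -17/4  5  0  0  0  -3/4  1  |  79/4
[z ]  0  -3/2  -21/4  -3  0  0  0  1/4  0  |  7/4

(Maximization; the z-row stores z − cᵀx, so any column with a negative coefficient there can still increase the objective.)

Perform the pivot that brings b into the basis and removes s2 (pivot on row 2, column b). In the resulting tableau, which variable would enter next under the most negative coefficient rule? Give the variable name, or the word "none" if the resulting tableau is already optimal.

c

Pivot element 15/2. New z-row = old z-row − (-3/2)·(row 2/(15/2)).
Updated z-row coefficients: a: 0, b: 0, c: -9/2, d: -12/5, s1: 0, s2: 1/5, s3: 0, s4: 1/10, s5: 0.
The most negative is -9/2 in column c, so c would enter next.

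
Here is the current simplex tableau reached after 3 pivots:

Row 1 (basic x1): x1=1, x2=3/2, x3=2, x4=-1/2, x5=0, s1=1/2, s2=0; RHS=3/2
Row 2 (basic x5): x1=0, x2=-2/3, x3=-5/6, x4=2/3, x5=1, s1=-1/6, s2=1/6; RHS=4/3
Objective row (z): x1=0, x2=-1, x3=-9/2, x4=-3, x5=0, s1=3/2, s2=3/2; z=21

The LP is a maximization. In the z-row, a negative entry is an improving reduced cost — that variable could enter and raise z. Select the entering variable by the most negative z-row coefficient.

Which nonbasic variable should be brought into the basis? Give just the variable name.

x3

Objective-row coefficients: x1: 0, x2: -1, x3: -9/2, x4: -3, x5: 0, s1: 3/2, s2: 3/2.
The most negative is -9/2 in column x3, so x3 enters.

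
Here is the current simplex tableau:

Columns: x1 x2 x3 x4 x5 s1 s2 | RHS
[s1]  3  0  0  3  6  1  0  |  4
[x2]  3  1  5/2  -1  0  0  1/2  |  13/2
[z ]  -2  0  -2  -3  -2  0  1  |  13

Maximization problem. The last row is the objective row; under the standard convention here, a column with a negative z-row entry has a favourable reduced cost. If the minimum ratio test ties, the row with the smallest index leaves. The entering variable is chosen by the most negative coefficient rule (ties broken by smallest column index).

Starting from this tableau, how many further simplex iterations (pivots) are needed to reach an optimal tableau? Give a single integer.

2

pivot: x4 in, s1 out → z = 17
pivot: x3 in, x2 out → z = 349/15
No improving column remains; optimal.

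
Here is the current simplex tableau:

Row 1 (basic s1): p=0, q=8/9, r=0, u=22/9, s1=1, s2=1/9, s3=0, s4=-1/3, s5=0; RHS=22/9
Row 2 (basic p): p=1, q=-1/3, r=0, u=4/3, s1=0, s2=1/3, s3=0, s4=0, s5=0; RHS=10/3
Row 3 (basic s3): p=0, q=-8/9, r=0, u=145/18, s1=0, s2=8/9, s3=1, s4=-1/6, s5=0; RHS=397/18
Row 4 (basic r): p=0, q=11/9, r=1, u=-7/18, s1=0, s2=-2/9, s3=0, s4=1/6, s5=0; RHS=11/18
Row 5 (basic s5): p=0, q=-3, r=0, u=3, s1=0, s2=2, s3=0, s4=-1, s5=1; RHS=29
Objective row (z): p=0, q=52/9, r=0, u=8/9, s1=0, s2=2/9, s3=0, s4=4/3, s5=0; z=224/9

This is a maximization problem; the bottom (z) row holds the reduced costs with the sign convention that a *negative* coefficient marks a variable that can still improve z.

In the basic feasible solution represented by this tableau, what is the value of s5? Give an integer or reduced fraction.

s5 is basic (row 5); its value is the RHS of that row: 29.

29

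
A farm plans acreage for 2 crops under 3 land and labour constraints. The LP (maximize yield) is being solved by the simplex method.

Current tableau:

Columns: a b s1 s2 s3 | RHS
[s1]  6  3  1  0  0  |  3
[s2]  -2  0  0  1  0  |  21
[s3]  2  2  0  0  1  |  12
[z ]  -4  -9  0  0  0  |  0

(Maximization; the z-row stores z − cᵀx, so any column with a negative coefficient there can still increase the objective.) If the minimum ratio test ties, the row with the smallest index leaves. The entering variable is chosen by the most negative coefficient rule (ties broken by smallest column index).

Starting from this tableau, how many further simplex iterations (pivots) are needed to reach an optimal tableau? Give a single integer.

1

pivot: b in, s1 out → z = 9
No improving column remains; optimal.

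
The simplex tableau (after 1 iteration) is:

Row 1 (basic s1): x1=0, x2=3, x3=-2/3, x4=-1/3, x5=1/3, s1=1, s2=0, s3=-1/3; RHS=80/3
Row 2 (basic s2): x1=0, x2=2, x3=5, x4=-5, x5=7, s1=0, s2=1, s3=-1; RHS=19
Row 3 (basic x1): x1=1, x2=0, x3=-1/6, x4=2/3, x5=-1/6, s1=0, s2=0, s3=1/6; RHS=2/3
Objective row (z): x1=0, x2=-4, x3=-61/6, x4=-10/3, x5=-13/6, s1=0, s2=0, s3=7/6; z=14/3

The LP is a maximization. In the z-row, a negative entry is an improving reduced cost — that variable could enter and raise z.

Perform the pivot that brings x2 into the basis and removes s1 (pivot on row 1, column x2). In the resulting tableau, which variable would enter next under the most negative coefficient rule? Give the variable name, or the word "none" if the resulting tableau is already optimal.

Pivot element 3. New z-row = old z-row − (-4)·(row 1/3).
Updated z-row coefficients: x1: 0, x2: 0, x3: -199/18, x4: -34/9, x5: -31/18, s1: 4/3, s2: 0, s3: 13/18.
The most negative is -199/18 in column x3, so x3 would enter next.

x3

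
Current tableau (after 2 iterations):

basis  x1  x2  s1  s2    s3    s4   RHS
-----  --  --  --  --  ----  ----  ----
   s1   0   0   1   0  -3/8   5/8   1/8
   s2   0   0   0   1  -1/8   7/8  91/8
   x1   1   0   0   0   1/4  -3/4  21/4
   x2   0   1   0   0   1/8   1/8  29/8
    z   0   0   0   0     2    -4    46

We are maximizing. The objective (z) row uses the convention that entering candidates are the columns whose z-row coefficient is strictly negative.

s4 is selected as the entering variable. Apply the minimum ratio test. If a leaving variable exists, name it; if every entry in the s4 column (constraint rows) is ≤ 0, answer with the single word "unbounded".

Ratios: row 1 (s1): (1/8)/(5/8) = 1/5; row 2 (s2): (91/8)/(7/8) = 13; row 3 (x1): entry -3/4 ≤ 0, skip; row 4 (x2): (29/8)/(1/8) = 29.
Minimum ratio is in the s1 row, so s1 leaves.

s1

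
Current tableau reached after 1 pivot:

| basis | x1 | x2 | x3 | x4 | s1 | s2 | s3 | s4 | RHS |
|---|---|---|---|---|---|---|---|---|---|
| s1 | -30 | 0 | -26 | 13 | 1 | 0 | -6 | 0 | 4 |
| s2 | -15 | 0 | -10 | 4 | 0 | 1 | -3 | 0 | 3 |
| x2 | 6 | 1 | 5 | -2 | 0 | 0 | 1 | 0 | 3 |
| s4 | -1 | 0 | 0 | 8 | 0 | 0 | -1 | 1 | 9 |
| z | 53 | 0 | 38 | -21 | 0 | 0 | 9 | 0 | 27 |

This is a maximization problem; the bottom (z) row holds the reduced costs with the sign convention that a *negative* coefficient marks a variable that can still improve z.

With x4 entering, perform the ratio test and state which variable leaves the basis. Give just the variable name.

s1

Ratios: row 1 (s1): 4/13 = 4/13; row 2 (s2): 3/4 = 3/4; row 3 (x2): entry -2 ≤ 0, skip; row 4 (s4): 9/8 = 9/8.
Minimum ratio 4/13 is in the s1 row, so s1 leaves.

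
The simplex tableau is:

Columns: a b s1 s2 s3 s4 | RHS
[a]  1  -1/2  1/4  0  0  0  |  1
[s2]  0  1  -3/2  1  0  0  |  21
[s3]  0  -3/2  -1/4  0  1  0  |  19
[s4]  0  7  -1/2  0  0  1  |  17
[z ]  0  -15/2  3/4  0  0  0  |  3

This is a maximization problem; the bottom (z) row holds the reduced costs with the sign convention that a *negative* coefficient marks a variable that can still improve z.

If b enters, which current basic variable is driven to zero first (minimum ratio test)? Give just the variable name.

Ratios: row 1 (a): entry -1/2 ≤ 0, skip; row 2 (s2): 21/1 = 21; row 3 (s3): entry -3/2 ≤ 0, skip; row 4 (s4): 17/7 = 17/7.
Minimum ratio 17/7 is in the s4 row, so s4 leaves.

s4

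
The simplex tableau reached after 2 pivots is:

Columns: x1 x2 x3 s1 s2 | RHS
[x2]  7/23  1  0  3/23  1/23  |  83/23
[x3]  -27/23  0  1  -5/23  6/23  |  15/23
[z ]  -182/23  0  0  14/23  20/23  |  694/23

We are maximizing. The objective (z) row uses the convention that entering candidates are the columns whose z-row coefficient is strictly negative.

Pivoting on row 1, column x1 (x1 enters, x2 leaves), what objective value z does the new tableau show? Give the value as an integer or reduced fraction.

Minimum ratio for x1: (83/23)/(7/23) = 83/7.
z changes by −(z-row coeff of x1)·ratio = −(-182/23)·(83/7) = 2158/23.
New z = 694/23 + (2158/23) = 124.

124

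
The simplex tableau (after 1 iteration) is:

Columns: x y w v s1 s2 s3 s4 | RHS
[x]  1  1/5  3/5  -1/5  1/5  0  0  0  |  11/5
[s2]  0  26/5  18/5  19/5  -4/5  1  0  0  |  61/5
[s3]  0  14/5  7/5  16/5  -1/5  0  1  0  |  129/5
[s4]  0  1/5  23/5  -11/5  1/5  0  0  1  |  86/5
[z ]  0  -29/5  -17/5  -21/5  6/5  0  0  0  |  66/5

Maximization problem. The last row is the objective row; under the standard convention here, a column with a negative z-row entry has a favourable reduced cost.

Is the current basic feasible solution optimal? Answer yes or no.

no

Column y has objective-row coefficient -29/5, which is negative; an improving pivot exists, so not yet optimal.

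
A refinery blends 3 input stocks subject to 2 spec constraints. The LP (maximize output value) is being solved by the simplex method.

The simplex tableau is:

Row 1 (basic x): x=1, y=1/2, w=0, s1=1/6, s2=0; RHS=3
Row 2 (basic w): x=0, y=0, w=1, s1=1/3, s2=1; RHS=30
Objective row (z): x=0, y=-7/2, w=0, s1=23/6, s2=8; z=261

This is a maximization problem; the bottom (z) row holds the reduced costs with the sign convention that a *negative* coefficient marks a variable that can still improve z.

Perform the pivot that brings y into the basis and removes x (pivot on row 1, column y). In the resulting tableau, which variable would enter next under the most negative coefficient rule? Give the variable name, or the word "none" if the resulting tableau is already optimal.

none

Pivot element 1/2. New z-row = old z-row − (-7/2)·(row 1/(1/2)).
Updated z-row coefficients: x: 7, y: 0, w: 0, s1: 5, s2: 8.
No coefficient is strictly negative; the tableau after this pivot is optimal.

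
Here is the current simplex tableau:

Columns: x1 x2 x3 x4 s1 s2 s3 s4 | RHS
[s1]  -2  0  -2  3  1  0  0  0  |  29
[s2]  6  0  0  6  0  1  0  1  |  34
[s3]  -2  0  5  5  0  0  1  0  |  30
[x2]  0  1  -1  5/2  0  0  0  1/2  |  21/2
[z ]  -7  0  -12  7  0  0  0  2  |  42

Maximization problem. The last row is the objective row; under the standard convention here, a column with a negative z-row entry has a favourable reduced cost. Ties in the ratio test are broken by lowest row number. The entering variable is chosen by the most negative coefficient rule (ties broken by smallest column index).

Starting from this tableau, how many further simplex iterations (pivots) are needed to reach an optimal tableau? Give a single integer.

2

pivot: x3 in, s3 out → z = 114
pivot: x1 in, s2 out → z = 2713/15
No improving column remains; optimal.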